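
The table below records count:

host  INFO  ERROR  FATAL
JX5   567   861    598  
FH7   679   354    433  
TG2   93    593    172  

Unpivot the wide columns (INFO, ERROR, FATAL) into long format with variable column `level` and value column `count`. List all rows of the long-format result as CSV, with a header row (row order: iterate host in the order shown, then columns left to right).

Each (host, column) pair becomes one row: 3 × 3 = 9 rows.
For example, (JX5, INFO) → count=567.

host,level,count
JX5,INFO,567
JX5,ERROR,861
JX5,FATAL,598
FH7,INFO,679
FH7,ERROR,354
FH7,FATAL,433
TG2,INFO,93
TG2,ERROR,593
TG2,FATAL,172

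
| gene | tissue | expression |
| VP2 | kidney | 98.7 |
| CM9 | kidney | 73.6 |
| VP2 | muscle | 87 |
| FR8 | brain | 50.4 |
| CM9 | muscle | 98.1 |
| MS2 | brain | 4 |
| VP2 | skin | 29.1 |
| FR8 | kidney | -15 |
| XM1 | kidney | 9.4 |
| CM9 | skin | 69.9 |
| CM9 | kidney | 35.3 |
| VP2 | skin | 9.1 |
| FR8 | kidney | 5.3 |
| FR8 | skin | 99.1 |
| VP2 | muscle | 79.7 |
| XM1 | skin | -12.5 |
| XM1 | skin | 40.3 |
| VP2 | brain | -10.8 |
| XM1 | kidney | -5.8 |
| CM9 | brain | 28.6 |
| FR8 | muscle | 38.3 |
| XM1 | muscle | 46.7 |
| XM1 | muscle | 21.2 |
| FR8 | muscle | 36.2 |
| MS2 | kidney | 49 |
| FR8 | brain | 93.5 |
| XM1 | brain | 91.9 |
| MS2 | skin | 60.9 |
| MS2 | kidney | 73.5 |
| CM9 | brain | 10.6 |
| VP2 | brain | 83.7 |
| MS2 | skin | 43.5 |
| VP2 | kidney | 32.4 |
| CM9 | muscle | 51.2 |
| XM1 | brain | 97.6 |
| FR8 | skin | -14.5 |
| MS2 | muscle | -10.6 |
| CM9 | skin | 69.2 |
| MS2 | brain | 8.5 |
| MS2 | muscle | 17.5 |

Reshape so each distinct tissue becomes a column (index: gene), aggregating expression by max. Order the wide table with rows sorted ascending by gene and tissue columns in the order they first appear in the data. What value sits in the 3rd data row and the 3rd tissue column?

With rows sorted ascending by gene, row 3 is gene=MS2. tissue columns in first-appearance order: kidney, muscle, brain, skin; column 3 is brain.
Long rows with gene=MS2, tissue=brain: max(4, 8.5) = 8.5.

8.5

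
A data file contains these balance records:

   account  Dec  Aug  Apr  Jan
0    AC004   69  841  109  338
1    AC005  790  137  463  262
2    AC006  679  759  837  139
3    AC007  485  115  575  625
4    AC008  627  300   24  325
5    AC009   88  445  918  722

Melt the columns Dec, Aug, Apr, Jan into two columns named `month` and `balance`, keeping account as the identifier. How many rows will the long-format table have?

24

6 account values × 4 melted columns = 24 rows.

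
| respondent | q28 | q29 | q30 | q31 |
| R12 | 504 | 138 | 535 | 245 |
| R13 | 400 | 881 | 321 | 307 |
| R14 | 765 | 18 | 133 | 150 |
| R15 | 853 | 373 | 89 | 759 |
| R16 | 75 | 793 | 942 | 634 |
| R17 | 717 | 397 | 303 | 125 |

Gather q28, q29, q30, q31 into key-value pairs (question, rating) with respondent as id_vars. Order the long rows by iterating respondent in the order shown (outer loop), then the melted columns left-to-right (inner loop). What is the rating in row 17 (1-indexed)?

75

24 rows total (6 × 4). Row 17: index ⌊(17-1)/4⌋ = 4 into respondent → R16; (17-1) mod 4 = 0 into the melted columns → q28.
So row 17 is (R16, q28, 75); rating = 75.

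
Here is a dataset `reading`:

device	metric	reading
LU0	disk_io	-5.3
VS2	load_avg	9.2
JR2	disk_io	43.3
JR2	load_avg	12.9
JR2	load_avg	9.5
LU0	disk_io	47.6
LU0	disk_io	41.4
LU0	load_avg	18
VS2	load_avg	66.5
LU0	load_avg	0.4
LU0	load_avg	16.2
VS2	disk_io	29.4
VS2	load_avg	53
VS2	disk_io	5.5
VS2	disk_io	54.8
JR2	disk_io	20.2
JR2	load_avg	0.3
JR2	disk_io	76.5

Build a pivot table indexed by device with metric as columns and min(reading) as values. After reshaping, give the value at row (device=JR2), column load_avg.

0.3

Rows with device=JR2 and metric=load_avg: reading values are 12.9, 9.5, 0.3.
min(12.9, 9.5, 0.3) = 0.3.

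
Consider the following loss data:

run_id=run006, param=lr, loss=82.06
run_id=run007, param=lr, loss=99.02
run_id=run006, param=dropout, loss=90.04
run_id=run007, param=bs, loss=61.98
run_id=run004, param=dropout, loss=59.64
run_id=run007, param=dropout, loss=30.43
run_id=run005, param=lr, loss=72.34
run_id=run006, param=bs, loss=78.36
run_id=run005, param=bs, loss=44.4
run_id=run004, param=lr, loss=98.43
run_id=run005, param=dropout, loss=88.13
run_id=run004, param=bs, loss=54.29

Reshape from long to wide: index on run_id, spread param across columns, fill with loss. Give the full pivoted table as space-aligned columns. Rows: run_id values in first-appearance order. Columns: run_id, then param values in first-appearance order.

run_id  lr     dropout  bs   
run006  82.06  90.04    78.36
run007  99.02  30.43    61.98
run004  98.43  59.64    54.29
run005  72.34  88.13    44.4 

Columns: run_id plus the 3 distinct param values (lr, dropout, bs).
For example, row run006 column lr takes loss=82.06 from the long row (run006, lr).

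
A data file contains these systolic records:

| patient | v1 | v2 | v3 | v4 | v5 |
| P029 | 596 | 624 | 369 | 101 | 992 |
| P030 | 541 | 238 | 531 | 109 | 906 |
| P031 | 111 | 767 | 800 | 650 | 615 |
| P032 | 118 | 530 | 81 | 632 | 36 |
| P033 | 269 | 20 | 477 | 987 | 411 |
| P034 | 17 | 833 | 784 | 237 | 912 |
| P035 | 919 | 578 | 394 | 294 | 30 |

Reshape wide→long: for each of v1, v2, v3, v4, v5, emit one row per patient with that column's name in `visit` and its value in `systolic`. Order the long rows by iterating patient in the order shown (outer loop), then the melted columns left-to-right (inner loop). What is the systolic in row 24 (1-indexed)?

35 rows total (7 × 5). Row 24: index ⌊(24-1)/5⌋ = 4 into patient → P033; (24-1) mod 5 = 3 into the melted columns → v4.
So row 24 is (P033, v4, 987); systolic = 987.

987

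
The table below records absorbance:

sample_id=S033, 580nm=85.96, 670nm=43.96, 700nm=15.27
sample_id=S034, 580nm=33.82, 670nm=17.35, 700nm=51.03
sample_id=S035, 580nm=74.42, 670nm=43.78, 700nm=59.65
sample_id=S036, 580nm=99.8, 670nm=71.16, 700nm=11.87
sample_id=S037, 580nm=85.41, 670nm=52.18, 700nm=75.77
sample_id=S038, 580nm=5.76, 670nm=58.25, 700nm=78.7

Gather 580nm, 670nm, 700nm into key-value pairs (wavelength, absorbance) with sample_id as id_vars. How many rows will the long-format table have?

18

6 sample_id values × 3 melted columns = 18 rows.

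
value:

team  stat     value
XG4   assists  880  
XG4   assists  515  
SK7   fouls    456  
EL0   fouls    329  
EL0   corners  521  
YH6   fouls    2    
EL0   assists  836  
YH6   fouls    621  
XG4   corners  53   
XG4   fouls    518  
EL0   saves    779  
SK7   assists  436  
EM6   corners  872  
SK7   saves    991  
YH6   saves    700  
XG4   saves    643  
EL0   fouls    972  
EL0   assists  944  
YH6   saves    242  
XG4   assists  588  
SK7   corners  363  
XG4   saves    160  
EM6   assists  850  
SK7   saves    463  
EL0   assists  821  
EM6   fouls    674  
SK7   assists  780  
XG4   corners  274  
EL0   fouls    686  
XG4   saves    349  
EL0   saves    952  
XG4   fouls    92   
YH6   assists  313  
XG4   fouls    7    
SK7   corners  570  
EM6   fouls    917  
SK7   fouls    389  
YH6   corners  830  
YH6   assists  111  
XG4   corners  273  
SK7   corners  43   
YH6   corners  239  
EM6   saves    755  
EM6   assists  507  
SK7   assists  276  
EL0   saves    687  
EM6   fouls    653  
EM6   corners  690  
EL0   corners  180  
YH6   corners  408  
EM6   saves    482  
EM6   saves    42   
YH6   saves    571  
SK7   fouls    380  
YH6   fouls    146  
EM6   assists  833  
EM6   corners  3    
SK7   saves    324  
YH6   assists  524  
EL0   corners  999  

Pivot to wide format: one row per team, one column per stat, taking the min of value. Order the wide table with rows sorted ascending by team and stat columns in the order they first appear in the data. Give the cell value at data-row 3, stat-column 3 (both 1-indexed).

With rows sorted ascending by team, row 3 is team=SK7. stat columns in first-appearance order: assists, fouls, corners, saves; column 3 is corners.
Long rows with team=SK7, stat=corners: min(363, 570, 43) = 43.

43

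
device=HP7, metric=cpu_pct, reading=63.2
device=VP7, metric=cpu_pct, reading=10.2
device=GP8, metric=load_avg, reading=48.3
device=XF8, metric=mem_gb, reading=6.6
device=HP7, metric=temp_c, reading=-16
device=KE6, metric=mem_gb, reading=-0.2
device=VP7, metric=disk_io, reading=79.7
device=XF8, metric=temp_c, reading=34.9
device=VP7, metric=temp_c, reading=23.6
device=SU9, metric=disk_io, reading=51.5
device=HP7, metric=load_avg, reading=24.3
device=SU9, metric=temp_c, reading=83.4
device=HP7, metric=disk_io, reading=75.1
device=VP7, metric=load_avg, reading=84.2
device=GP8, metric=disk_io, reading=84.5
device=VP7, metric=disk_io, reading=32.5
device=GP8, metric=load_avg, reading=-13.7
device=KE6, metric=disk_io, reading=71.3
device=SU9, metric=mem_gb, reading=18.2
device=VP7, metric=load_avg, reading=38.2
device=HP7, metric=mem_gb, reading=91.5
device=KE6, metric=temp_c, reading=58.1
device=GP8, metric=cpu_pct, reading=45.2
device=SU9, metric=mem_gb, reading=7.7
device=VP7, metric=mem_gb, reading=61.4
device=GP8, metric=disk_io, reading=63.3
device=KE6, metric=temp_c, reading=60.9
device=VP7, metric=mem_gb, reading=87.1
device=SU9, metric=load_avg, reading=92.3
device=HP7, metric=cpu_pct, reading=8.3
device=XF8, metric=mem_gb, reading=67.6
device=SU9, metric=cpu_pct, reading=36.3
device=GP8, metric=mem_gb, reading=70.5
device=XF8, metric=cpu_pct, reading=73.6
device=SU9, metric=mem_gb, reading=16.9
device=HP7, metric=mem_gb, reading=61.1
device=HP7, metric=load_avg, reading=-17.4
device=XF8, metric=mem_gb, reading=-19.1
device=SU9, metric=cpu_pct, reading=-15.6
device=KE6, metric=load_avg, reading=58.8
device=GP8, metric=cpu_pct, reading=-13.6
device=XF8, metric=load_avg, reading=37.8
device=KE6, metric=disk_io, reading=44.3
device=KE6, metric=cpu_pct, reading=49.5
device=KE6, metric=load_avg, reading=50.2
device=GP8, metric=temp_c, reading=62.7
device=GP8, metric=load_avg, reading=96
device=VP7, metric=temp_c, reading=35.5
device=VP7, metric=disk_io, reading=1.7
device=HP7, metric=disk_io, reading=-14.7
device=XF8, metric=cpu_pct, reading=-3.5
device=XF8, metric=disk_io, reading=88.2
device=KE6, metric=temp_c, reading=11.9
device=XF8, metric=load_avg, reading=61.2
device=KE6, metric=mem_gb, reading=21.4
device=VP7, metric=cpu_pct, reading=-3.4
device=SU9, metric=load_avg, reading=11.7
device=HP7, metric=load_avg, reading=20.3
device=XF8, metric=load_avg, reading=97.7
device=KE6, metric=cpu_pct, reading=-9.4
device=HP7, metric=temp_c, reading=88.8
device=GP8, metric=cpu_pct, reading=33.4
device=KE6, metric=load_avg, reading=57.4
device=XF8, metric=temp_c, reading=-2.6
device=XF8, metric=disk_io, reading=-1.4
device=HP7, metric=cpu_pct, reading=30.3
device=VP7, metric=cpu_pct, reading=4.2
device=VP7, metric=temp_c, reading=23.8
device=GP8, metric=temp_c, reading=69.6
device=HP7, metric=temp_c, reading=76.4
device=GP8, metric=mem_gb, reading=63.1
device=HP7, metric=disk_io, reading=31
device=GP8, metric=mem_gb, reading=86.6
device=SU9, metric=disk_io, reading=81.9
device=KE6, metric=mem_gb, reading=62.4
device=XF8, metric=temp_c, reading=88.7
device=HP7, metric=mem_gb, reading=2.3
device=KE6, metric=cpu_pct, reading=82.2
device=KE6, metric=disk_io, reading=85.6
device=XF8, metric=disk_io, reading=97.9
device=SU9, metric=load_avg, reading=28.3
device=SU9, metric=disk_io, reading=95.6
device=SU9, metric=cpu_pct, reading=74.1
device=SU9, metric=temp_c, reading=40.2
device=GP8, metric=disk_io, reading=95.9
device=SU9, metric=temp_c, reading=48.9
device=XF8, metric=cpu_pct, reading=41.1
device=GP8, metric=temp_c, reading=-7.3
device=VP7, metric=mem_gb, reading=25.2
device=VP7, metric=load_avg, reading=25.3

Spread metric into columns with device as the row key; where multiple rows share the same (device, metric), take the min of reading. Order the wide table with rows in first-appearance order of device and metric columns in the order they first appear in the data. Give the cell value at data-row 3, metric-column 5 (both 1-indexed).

With rows in first-appearance order of device, row 3 is device=GP8. metric columns in first-appearance order: cpu_pct, load_avg, mem_gb, temp_c, disk_io; column 5 is disk_io.
Long rows with device=GP8, metric=disk_io: min(84.5, 63.3, 95.9) = 63.3.

63.3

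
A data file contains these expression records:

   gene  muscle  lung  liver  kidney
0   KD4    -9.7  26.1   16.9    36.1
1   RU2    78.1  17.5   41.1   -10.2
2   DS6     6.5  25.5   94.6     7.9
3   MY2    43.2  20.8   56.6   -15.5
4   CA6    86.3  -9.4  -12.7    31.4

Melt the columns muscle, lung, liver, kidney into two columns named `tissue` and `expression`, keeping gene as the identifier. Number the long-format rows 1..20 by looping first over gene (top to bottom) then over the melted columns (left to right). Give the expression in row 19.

20 rows total (5 × 4). Row 19: index ⌊(19-1)/4⌋ = 4 into gene → CA6; (19-1) mod 4 = 2 into the melted columns → liver.
So row 19 is (CA6, liver, -12.7); expression = -12.7.

-12.7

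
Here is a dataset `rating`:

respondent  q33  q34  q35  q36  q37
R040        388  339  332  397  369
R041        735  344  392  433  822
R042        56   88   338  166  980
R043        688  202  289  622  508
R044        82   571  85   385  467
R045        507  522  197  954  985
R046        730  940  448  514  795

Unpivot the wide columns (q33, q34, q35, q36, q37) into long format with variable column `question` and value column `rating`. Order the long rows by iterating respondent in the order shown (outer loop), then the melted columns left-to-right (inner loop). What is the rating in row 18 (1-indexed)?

289

35 rows total (7 × 5). Row 18: index ⌊(18-1)/5⌋ = 3 into respondent → R043; (18-1) mod 5 = 2 into the melted columns → q35.
So row 18 is (R043, q35, 289); rating = 289.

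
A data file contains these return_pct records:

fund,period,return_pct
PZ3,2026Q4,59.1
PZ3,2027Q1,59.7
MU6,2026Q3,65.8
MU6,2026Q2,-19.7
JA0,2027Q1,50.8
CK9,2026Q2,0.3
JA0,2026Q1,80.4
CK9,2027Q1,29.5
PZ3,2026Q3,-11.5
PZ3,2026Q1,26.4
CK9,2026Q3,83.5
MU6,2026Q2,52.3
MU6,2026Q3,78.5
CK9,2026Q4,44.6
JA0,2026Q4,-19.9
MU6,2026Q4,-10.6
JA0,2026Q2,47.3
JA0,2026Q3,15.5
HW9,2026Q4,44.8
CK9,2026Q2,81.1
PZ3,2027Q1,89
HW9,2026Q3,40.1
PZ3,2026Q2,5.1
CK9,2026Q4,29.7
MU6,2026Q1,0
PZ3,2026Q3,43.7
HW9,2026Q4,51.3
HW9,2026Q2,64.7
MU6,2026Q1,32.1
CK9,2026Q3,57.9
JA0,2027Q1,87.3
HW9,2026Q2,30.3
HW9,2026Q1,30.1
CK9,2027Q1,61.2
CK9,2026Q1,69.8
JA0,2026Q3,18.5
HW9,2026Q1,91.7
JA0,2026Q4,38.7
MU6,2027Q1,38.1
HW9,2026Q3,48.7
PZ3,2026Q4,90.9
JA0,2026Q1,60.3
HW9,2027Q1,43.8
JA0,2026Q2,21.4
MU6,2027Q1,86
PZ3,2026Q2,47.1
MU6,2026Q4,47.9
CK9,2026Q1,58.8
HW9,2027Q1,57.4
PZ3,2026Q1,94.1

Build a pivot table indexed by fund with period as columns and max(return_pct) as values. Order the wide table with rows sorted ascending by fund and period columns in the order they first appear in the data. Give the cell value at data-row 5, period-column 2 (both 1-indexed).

89

With rows sorted ascending by fund, row 5 is fund=PZ3. period columns in first-appearance order: 2026Q4, 2027Q1, 2026Q3, 2026Q2, 2026Q1; column 2 is 2027Q1.
Long rows with fund=PZ3, period=2027Q1: max(59.7, 89) = 89.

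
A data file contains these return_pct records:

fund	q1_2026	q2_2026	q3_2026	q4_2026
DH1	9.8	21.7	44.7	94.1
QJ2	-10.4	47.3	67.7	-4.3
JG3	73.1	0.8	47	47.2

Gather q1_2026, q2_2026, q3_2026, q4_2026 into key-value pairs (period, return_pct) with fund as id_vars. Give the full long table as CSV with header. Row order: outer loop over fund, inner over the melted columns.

Each (fund, column) pair becomes one row: 3 × 4 = 12 rows.
For example, (DH1, q1_2026) → return_pct=9.8.

fund,period,return_pct
DH1,q1_2026,9.8
DH1,q2_2026,21.7
DH1,q3_2026,44.7
DH1,q4_2026,94.1
QJ2,q1_2026,-10.4
QJ2,q2_2026,47.3
QJ2,q3_2026,67.7
QJ2,q4_2026,-4.3
JG3,q1_2026,73.1
JG3,q2_2026,0.8
JG3,q3_2026,47
JG3,q4_2026,47.2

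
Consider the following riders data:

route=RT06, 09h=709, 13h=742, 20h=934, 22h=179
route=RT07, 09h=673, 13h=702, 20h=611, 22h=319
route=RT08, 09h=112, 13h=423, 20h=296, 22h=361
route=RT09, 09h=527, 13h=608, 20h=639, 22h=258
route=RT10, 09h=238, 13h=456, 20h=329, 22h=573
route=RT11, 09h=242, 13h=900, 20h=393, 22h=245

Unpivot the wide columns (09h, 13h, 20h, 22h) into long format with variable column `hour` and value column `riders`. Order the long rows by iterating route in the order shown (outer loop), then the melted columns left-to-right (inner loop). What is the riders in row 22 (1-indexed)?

24 rows total (6 × 4). Row 22: index ⌊(22-1)/4⌋ = 5 into route → RT11; (22-1) mod 4 = 1 into the melted columns → 13h.
So row 22 is (RT11, 13h, 900); riders = 900.

900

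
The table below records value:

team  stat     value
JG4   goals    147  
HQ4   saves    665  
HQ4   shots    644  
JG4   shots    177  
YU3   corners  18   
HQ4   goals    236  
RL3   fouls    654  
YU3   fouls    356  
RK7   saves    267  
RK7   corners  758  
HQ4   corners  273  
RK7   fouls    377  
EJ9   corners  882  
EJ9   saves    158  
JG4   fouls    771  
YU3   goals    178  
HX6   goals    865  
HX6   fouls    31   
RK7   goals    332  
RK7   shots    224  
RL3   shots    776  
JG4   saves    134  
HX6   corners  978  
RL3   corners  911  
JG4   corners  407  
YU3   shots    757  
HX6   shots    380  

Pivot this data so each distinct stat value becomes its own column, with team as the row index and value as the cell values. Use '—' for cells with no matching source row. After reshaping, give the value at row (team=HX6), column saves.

—

No long-format row has team=HX6 and stat=saves, so the cell is —.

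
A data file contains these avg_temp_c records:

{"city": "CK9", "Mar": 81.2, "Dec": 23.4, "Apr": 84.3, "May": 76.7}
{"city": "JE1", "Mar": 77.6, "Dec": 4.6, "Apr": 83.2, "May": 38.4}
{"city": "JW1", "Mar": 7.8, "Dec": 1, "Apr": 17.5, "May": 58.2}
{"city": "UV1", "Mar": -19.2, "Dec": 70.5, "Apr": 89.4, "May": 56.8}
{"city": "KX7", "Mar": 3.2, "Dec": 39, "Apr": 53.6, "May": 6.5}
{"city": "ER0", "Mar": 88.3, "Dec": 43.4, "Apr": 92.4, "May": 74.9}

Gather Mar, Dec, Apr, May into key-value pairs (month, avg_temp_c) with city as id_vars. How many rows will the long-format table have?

6 city values × 4 melted columns = 24 rows.

24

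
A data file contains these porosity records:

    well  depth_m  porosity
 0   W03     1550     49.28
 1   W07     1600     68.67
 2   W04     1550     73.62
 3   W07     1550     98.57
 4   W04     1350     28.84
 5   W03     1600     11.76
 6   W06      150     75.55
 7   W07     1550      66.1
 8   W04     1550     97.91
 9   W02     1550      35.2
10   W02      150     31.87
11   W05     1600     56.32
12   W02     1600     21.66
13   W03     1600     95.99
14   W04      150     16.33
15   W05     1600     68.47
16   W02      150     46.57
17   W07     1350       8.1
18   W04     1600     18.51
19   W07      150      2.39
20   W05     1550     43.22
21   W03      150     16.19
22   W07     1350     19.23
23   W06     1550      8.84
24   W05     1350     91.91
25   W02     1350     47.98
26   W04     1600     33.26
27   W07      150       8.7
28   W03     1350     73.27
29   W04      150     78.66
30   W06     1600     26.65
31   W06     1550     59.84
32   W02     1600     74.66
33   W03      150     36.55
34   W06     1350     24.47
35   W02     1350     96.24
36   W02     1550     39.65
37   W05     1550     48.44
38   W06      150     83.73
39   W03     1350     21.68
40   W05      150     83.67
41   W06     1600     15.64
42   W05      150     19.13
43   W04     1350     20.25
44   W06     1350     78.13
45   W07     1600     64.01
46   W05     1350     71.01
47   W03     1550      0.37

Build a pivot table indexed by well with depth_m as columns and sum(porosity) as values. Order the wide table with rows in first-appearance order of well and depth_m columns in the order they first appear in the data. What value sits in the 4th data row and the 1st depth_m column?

68.68

With rows in first-appearance order of well, row 4 is well=W06. depth_m columns in first-appearance order: 1550, 1600, 1350, 150; column 1 is 1550.
Long rows with well=W06, depth_m=1550: 8.84 + 59.84 = 68.68.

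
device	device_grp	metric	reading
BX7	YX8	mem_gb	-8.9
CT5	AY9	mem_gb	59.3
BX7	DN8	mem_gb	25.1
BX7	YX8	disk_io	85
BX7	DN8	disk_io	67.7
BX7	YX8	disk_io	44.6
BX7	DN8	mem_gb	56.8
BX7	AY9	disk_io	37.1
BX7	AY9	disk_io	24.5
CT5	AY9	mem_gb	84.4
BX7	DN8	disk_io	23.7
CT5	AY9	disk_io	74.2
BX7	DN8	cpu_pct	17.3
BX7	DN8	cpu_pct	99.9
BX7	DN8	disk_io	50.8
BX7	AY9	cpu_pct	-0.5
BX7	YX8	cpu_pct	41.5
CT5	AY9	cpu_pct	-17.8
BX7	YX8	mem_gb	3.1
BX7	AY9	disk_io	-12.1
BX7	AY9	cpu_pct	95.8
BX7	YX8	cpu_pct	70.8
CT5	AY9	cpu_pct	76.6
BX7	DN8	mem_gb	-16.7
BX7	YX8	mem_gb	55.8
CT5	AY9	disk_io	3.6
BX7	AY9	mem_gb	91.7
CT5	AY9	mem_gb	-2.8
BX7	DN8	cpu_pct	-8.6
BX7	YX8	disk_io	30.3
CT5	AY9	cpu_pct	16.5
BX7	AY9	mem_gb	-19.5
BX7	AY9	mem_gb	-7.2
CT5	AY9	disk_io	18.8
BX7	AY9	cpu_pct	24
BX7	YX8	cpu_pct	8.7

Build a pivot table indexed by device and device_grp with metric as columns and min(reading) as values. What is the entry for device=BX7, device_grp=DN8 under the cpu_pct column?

-8.6

Rows with device=BX7, device_grp=DN8 and metric=cpu_pct: reading values are 17.3, 99.9, -8.6.
min(17.3, 99.9, -8.6) = -8.6.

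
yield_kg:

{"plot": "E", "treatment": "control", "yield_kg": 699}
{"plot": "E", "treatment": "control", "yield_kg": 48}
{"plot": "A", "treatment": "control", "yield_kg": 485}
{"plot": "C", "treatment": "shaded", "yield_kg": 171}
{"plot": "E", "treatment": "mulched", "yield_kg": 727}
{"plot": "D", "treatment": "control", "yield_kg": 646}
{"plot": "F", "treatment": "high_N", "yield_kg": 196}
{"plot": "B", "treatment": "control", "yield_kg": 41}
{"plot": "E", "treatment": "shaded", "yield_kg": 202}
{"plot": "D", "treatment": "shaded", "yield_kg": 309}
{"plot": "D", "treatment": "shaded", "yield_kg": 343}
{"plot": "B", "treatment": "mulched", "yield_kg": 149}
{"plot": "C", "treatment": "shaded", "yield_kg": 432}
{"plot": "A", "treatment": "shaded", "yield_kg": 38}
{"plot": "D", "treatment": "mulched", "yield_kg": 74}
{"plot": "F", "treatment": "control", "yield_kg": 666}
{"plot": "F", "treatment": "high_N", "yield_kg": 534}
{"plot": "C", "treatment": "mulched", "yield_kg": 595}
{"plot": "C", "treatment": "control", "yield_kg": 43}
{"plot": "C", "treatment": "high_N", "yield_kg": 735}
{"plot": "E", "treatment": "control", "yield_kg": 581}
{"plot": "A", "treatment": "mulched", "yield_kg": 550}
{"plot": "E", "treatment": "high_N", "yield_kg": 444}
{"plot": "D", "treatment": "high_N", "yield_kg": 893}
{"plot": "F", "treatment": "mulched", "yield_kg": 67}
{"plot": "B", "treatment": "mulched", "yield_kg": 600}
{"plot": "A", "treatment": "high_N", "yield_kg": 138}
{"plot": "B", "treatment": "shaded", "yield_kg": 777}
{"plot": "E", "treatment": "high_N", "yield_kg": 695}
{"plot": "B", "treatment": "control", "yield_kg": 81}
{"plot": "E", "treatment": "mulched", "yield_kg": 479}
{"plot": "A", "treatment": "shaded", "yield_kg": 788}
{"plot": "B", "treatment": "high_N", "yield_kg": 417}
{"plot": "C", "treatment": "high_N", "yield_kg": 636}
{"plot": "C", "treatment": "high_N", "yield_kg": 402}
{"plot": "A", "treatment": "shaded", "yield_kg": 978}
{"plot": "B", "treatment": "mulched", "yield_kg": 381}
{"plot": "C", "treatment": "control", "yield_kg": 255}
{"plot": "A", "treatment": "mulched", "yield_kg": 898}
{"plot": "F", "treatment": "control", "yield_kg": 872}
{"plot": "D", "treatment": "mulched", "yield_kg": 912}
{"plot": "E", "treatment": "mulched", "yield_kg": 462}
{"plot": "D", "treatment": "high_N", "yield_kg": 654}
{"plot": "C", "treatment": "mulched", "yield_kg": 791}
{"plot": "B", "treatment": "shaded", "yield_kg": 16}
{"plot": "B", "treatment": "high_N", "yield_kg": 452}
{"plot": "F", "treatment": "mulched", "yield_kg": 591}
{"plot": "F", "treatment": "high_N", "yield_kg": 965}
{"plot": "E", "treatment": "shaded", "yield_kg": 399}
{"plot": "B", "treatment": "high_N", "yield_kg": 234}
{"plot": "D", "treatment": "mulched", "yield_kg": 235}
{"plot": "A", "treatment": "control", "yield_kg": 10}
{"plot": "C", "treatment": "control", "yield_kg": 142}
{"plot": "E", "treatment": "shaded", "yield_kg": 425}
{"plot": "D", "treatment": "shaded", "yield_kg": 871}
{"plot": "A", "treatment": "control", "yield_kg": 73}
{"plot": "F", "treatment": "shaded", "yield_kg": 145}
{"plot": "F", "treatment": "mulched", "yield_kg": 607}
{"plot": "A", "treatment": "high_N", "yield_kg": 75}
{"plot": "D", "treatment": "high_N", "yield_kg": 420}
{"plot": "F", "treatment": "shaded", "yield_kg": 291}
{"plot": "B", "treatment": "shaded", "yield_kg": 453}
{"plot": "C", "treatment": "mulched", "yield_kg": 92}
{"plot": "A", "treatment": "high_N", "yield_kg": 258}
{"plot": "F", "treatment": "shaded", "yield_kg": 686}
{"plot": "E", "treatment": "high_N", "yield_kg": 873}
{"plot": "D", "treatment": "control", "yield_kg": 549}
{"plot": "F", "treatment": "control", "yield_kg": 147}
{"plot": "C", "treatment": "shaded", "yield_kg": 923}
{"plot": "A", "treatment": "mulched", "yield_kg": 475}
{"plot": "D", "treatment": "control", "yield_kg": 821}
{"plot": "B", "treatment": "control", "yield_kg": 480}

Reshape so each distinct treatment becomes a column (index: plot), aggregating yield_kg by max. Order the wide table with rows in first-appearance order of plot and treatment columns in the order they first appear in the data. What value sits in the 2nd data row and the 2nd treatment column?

978

With rows in first-appearance order of plot, row 2 is plot=A. treatment columns in first-appearance order: control, shaded, mulched, high_N; column 2 is shaded.
Long rows with plot=A, treatment=shaded: max(38, 788, 978) = 978.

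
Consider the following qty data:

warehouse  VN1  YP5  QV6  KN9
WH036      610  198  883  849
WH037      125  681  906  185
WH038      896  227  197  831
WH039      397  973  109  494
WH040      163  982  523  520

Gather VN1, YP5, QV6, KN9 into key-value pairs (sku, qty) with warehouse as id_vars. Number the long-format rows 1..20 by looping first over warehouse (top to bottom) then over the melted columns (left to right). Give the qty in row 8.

20 rows total (5 × 4). Row 8: index ⌊(8-1)/4⌋ = 1 into warehouse → WH037; (8-1) mod 4 = 3 into the melted columns → KN9.
So row 8 is (WH037, KN9, 185); qty = 185.

185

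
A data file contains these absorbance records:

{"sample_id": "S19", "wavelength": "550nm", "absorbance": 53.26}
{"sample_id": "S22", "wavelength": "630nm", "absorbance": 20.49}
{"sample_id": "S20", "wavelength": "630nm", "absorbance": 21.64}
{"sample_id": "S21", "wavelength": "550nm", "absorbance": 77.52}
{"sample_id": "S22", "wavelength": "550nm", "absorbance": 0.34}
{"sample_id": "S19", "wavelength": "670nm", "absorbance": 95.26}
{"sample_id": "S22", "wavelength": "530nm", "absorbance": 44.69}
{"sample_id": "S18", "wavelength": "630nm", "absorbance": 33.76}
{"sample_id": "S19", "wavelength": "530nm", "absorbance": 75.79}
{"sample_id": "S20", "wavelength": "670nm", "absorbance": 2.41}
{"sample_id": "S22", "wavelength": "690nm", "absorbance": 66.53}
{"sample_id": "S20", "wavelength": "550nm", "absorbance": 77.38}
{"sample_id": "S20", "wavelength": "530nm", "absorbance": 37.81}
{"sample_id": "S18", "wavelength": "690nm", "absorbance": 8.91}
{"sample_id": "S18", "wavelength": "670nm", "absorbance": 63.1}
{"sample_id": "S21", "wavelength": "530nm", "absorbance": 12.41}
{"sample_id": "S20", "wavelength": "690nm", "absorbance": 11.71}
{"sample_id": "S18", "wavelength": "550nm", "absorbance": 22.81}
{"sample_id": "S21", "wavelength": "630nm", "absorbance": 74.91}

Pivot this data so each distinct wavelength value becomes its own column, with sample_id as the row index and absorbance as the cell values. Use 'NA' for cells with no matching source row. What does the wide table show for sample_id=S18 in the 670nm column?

The long row with sample_id=S18, wavelength=670nm has absorbance=63.1.

63.1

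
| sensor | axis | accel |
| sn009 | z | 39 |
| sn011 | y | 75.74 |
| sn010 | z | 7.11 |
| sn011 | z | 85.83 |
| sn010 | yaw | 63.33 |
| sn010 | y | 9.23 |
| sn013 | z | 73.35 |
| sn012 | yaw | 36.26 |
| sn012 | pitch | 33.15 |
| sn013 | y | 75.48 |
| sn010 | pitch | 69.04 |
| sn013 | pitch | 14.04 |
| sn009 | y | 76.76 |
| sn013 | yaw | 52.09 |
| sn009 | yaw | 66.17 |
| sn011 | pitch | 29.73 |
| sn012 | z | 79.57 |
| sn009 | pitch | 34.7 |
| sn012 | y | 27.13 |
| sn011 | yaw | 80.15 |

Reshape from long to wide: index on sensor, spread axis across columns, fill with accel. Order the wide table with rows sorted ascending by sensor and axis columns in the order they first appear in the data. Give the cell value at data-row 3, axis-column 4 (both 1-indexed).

29.73

With rows sorted ascending by sensor, row 3 is sensor=sn011. axis columns in first-appearance order: z, y, yaw, pitch; column 4 is pitch.
Long rows with sensor=sn011, axis=pitch: accel = 29.73.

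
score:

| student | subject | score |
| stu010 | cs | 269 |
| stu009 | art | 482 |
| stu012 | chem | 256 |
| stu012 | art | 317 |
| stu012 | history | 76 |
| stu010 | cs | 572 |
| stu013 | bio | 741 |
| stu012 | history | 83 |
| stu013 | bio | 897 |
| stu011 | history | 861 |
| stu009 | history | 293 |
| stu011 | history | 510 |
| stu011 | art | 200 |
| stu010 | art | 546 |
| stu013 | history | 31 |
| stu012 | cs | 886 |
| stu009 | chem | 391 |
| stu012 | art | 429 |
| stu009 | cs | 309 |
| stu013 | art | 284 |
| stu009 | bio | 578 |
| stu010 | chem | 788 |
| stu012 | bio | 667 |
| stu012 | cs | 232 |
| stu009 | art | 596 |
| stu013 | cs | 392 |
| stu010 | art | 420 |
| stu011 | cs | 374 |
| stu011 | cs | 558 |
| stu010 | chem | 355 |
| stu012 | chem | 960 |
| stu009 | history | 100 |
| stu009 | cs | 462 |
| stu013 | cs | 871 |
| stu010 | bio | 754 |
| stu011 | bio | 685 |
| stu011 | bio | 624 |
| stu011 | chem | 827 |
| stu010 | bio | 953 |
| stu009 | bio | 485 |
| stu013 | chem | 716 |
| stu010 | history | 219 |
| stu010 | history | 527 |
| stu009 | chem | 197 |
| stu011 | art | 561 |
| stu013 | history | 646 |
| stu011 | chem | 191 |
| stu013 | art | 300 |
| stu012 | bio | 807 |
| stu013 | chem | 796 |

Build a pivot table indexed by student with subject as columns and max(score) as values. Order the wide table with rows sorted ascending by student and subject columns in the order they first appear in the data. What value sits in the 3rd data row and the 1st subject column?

558

With rows sorted ascending by student, row 3 is student=stu011. subject columns in first-appearance order: cs, art, chem, history, bio; column 1 is cs.
Long rows with student=stu011, subject=cs: max(374, 558) = 558.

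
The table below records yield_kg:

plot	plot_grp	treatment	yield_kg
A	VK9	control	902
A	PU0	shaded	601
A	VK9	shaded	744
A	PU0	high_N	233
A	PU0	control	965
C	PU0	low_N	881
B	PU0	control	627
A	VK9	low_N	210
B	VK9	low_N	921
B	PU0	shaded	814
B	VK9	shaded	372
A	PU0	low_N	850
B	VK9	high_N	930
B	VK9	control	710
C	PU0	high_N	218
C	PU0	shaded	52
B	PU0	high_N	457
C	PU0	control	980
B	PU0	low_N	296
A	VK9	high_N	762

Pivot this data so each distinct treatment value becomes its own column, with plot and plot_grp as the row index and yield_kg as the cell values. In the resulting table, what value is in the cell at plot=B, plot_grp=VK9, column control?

Wide layout: rows indexed by plot and plot_grp, columns are the 4 distinct treatment values (control, shaded, high_N, low_N).
Cell (plot=B, plot_grp=VK9, treatment=control) draws from the long row where plot=B, plot_grp=VK9 and treatment=control, which has yield_kg=710.

710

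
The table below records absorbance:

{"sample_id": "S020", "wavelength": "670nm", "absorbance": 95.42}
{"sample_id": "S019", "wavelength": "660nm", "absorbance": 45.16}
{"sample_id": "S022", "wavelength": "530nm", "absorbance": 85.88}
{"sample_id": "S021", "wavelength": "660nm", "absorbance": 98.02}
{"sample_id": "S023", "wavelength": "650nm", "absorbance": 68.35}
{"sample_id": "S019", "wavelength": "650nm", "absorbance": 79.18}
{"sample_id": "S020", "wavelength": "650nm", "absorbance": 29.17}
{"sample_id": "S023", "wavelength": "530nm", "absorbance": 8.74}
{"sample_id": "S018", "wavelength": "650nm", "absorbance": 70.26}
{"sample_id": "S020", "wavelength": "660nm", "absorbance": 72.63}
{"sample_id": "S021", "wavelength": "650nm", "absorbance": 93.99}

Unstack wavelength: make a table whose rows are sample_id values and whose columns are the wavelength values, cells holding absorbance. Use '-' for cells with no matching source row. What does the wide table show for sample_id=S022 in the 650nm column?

No long-format row has sample_id=S022 and wavelength=650nm, so the cell is -.

-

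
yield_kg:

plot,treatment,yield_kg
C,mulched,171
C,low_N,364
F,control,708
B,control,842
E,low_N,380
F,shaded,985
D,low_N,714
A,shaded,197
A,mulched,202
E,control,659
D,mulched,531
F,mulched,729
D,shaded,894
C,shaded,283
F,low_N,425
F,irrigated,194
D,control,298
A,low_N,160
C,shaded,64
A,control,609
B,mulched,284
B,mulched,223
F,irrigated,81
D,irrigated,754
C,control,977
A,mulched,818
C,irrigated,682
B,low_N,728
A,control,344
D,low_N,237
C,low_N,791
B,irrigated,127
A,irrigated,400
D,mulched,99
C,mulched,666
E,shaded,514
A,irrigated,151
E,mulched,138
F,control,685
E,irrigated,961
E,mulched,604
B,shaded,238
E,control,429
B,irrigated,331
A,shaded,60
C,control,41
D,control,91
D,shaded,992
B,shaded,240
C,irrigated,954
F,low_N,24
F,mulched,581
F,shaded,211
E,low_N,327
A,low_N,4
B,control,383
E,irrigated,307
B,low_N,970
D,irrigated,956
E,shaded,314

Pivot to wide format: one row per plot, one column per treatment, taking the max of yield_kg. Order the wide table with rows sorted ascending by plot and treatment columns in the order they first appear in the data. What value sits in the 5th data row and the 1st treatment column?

With rows sorted ascending by plot, row 5 is plot=E. treatment columns in first-appearance order: mulched, low_N, control, shaded, irrigated; column 1 is mulched.
Long rows with plot=E, treatment=mulched: max(138, 604) = 604.

604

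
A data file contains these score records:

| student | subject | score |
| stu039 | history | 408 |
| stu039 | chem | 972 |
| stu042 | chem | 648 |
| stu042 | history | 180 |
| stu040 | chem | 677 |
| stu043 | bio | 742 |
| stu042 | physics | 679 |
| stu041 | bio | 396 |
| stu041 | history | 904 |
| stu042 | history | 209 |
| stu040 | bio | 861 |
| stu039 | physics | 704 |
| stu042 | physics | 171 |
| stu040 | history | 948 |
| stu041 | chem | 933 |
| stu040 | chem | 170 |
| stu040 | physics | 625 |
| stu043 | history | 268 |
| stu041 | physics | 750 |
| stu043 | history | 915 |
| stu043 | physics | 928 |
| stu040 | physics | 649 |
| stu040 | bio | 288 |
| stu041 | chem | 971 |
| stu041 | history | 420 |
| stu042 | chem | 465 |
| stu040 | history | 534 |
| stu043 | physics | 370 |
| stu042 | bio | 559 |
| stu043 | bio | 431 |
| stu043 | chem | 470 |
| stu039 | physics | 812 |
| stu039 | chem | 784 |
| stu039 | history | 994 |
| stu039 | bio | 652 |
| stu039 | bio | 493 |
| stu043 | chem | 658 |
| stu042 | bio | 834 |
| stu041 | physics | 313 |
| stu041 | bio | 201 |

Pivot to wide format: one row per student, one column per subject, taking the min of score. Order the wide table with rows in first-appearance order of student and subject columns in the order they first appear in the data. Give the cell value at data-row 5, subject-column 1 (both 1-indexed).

With rows in first-appearance order of student, row 5 is student=stu041. subject columns in first-appearance order: history, chem, bio, physics; column 1 is history.
Long rows with student=stu041, subject=history: min(904, 420) = 420.

420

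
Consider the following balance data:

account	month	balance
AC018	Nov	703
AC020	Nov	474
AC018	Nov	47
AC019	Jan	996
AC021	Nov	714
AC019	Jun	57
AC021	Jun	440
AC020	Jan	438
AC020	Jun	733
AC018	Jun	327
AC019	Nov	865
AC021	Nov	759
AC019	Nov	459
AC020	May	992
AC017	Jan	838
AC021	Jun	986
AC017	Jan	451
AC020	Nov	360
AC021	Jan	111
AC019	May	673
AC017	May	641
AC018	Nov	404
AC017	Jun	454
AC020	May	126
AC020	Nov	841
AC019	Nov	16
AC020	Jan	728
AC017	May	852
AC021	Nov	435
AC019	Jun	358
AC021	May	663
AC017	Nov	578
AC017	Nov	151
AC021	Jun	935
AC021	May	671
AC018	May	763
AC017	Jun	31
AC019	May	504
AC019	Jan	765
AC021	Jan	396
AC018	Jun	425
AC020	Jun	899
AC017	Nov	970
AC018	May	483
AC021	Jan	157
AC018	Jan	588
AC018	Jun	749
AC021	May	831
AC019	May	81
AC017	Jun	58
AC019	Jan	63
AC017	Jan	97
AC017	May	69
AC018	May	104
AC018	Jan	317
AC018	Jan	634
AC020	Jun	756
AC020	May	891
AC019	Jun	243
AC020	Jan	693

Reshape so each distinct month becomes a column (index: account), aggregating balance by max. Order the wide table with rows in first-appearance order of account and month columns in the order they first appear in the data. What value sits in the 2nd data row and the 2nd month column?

728

With rows in first-appearance order of account, row 2 is account=AC020. month columns in first-appearance order: Nov, Jan, Jun, May; column 2 is Jan.
Long rows with account=AC020, month=Jan: max(438, 728, 693) = 728.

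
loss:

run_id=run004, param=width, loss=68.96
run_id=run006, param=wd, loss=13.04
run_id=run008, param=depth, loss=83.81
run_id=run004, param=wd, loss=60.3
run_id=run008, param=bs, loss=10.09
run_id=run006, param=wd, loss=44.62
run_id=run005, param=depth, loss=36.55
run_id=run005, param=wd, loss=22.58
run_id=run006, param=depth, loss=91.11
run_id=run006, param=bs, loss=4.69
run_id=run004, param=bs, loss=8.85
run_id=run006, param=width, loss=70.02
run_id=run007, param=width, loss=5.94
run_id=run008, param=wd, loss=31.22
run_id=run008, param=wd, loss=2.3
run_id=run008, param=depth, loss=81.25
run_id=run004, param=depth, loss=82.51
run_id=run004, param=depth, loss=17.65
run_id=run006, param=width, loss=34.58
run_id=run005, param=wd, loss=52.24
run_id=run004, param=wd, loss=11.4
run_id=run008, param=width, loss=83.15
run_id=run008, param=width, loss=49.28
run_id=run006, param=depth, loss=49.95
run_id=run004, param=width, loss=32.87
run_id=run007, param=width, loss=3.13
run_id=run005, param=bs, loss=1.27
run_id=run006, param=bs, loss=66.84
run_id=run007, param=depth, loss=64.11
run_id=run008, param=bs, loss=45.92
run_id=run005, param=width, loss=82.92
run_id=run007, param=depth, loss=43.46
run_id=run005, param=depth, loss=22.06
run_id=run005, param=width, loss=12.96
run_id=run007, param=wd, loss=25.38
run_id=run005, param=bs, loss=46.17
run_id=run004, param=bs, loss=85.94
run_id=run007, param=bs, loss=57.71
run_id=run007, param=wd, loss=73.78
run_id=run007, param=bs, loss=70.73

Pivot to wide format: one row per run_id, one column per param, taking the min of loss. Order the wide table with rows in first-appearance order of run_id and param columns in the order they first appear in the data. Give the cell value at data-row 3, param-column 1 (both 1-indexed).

With rows in first-appearance order of run_id, row 3 is run_id=run008. param columns in first-appearance order: width, wd, depth, bs; column 1 is width.
Long rows with run_id=run008, param=width: min(83.15, 49.28) = 49.28.

49.28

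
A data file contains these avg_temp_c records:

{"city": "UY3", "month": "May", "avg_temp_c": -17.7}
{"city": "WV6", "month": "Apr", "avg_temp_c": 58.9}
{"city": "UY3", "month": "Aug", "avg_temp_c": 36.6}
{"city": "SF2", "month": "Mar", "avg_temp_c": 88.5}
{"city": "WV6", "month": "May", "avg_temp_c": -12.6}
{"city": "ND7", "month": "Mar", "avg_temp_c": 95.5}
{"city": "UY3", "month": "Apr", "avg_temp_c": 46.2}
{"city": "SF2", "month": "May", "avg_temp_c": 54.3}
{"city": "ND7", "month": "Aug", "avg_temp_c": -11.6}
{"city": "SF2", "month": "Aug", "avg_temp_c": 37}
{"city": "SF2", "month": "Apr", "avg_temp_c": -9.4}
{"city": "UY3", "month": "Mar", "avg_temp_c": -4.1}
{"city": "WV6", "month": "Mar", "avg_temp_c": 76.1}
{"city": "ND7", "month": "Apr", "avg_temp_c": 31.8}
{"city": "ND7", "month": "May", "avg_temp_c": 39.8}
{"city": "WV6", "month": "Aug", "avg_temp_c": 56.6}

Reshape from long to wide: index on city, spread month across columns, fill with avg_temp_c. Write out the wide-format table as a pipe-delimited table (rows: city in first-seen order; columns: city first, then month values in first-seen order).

Columns: city plus the 4 distinct month values (May, Apr, Aug, Mar).
For example, row UY3 column May takes avg_temp_c=-17.7 from the long row (UY3, May).

| city | May | Apr | Aug | Mar |
| UY3 | -17.7 | 46.2 | 36.6 | -4.1 |
| WV6 | -12.6 | 58.9 | 56.6 | 76.1 |
| SF2 | 54.3 | -9.4 | 37 | 88.5 |
| ND7 | 39.8 | 31.8 | -11.6 | 95.5 |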